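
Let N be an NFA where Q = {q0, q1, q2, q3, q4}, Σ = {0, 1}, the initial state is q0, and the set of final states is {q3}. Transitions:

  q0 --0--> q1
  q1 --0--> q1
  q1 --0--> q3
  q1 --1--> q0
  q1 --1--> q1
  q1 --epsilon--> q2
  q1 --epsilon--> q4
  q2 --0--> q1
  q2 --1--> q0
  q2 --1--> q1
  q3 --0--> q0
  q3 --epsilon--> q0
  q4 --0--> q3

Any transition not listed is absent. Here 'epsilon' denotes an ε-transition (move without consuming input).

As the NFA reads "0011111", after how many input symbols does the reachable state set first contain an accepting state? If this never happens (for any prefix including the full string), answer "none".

Start in {q0}.
Read '0': {q0} → {q1, q2, q4}.
Read '0': {q1, q2, q4} → {q0, q1, q2, q3, q4}.
None of the earlier sets intersect F, but {q0, q1, q2, q3, q4} does.

2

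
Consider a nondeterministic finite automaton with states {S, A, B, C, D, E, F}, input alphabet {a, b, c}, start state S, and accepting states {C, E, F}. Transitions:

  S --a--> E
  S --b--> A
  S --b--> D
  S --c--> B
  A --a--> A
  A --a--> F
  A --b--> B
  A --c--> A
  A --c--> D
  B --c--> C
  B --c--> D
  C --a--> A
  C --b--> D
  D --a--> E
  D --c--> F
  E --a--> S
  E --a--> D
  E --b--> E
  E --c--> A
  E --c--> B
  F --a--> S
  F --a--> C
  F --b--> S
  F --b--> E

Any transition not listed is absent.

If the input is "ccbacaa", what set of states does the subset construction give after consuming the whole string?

{S, A, C, F}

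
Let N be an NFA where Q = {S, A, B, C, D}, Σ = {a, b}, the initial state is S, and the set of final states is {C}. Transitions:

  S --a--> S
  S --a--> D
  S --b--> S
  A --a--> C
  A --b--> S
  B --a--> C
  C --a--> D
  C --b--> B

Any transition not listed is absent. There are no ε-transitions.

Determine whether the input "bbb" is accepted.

No

Start in {S}.
Read 'b': {S} → {S}.
Read 'b': {S} → {S}.
Read 'b': {S} → {S}.
The final set {S} contains no accepting state.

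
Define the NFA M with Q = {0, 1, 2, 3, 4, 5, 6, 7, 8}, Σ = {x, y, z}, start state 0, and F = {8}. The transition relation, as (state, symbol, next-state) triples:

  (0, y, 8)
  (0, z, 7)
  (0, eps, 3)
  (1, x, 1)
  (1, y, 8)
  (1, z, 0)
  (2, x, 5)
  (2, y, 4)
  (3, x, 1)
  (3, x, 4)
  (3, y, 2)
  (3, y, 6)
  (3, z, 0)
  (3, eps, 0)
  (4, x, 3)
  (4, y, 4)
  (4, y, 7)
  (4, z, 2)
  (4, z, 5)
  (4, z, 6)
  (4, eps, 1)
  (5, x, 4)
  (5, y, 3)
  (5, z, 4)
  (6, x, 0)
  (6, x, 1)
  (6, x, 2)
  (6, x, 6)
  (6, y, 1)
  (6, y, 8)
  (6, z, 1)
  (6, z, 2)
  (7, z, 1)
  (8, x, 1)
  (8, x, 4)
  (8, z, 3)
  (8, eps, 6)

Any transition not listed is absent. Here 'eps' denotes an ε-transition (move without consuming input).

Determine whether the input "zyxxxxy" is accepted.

Yes

Start: ε-closure({0}) = {0, 3}.
Read 'z': 0→{7}, 3→{0}; union {0, 7}; ε-closure = {0, 3, 7}.
Read 'y': 0→{8}, 3→{2, 6}, 7→∅; now {2, 6, 8}.
Read 'x': 2→{5}, 6→{0, 1, 2, 6}, 8→{1, 4}; union {0, 1, 2, 4, 5, 6}; ε-closure = {0, 1, 2, 3, 4, 5, 6}.
Read 'x': 0→∅, 1→{1}, 2→{5}, 3→{1, 4}, 4→{3}, 5→{4}, 6→{0, 1, 2, 6}; now {0, 1, 2, 3, 4, 5, 6}.
Read 'x': 0→∅, 1→{1}, 2→{5}, 3→{1, 4}, 4→{3}, 5→{4}, 6→{0, 1, 2, 6}; now {0, 1, 2, 3, 4, 5, 6}.
Read 'x': 0→∅, 1→{1}, 2→{5}, 3→{1, 4}, 4→{3}, 5→{4}, 6→{0, 1, 2, 6}; now {0, 1, 2, 3, 4, 5, 6}.
Read 'y': 0→{8}, 1→{8}, 2→{4}, 3→{2, 6}, 4→{4, 7}, 5→{3}, 6→{1, 8}; union {1, 2, 3, 4, 6, 7, 8}; ε-closure = {0, 1, 2, 3, 4, 6, 7, 8}.
The final set {0, 1, 2, 3, 4, 6, 7, 8} contains the accepting state 8.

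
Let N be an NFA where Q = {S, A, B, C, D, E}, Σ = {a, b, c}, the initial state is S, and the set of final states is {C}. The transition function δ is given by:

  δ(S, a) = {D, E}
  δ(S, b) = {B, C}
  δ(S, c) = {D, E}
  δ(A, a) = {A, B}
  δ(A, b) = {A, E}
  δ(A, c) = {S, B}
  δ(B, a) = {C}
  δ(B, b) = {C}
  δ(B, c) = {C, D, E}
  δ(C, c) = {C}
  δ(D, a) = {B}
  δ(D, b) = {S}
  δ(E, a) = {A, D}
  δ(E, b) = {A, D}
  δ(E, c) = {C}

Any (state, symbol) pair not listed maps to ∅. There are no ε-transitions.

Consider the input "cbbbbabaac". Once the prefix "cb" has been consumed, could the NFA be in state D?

Yes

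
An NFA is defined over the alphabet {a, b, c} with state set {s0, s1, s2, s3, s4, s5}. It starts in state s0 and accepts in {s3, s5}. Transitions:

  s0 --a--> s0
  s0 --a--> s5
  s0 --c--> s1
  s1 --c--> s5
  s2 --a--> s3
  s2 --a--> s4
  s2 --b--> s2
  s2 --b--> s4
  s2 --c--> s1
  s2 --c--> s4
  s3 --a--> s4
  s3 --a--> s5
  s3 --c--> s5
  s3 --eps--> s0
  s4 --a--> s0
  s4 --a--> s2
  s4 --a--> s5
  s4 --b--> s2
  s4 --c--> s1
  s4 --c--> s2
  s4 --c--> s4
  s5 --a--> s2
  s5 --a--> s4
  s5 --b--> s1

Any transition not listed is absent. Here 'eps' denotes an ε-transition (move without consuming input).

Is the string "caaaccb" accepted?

No

Start in {s0}.
Read 'c': s0→{s1}; now {s1}.
Read 'a': s1→∅; now ∅.
The set is empty and remains empty for the remaining 5 symbols.
The final set ∅ contains no accepting state.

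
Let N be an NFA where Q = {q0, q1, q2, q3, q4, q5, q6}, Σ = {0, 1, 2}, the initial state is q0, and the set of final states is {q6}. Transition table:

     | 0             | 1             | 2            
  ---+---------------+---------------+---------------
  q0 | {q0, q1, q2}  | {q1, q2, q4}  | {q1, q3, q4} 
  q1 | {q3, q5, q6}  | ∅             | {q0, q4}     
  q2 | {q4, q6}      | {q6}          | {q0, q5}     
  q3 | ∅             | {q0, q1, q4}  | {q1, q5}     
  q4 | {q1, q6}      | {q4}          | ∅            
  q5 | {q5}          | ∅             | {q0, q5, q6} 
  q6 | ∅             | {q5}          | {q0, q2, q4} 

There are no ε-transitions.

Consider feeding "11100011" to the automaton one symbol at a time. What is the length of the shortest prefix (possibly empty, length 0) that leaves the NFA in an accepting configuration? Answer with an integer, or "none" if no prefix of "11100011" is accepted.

2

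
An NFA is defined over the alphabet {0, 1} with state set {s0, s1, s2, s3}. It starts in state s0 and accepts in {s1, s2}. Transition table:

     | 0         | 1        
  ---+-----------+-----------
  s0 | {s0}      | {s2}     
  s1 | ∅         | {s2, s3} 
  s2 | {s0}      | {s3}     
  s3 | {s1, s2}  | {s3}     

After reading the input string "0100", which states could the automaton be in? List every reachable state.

Start in {s0}.
Read '0': s0→{s0}; now {s0}.
Read '1': s0→{s2}; now {s2}.
Read '0': s2→{s0}; now {s0}.
Read '0': s0→{s0}; now {s0}.

{s0}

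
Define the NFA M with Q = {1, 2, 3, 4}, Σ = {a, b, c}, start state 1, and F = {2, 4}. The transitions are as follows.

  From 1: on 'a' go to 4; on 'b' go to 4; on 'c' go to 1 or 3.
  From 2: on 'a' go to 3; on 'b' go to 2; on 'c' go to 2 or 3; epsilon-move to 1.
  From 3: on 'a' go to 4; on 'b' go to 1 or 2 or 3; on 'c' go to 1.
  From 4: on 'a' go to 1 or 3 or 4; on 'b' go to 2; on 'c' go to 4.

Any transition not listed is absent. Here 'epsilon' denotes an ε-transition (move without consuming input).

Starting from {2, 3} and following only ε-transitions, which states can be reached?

Begin with {2, 3}.
ε-move 2 → 1; add 1.

{1, 2, 3}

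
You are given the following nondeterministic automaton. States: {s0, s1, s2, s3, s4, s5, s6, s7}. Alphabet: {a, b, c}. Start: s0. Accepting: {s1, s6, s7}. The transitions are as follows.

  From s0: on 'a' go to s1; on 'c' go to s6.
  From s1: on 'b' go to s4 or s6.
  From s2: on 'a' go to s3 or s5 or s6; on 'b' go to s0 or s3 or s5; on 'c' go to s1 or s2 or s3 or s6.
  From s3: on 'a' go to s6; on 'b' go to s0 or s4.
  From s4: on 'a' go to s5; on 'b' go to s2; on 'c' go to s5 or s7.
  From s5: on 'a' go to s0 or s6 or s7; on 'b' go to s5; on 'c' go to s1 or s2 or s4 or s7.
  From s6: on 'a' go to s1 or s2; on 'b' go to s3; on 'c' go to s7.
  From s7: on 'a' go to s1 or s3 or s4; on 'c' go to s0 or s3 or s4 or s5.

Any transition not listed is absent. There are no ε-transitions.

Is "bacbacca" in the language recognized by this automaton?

No

Start in {s0}.
Read 'b': s0→∅; now ∅.
The set is empty and remains empty for the remaining 7 symbols.
The final set ∅ contains no accepting state.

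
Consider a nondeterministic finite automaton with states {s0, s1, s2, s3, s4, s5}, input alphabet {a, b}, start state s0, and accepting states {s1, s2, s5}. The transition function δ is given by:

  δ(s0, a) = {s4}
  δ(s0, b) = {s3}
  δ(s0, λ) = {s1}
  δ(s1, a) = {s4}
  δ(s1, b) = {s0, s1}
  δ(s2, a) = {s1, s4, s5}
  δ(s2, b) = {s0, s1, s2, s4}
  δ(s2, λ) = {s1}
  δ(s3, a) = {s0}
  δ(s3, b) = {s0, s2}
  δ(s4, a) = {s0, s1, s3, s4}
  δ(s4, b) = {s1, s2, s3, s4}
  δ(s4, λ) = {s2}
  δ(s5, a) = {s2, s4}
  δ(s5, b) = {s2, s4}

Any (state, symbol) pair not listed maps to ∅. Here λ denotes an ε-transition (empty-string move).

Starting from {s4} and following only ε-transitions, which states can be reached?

Begin with {s4}.
ε-move s4 → s2; add s2.
ε-move s2 → s1; add s1.

{s1, s2, s4}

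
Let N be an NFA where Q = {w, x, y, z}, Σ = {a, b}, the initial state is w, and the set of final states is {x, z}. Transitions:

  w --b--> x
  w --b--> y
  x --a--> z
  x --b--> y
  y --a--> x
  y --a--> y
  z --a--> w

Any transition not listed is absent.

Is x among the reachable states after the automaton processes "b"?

Yes

Start in {w}.
Read 'b': {w} → {x, y}.
State x is in {x, y}.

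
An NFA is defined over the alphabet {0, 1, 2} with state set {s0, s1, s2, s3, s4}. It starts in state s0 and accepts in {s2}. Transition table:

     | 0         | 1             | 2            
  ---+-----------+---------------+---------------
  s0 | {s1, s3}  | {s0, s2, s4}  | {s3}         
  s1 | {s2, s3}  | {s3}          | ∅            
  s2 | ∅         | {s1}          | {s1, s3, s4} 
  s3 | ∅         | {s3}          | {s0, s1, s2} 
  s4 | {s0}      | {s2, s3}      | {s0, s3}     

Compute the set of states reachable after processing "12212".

{s0, s1, s2, s3, s4}

Start in {s0}.
Read '1': s0→{s0, s2, s4}; now {s0, s2, s4}.
Read '2': s0→{s3}, s2→{s1, s3, s4}, s4→{s0, s3}; now {s0, s1, s3, s4}.
Read '2': s0→{s3}, s1→∅, s3→{s0, s1, s2}, s4→{s0, s3}; now {s0, s1, s2, s3}.
Read '1': s0→{s0, s2, s4}, s1→{s3}, s2→{s1}, s3→{s3}; now {s0, s1, s2, s3, s4}.
Read '2': s0→{s3}, s1→∅, s2→{s1, s3, s4}, s3→{s0, s1, s2}, s4→{s0, s3}; now {s0, s1, s2, s3, s4}.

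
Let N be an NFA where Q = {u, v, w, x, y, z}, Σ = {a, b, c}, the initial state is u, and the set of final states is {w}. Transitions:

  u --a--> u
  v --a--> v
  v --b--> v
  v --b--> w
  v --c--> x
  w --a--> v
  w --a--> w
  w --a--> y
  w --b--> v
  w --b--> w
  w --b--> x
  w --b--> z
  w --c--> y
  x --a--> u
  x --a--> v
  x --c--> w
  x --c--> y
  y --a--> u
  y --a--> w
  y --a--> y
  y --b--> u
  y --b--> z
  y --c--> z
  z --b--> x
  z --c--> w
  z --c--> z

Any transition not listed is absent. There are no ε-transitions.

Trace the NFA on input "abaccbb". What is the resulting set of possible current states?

Start in {u}.
Read 'a': {u} → {u}.
Read 'b': {u} → ∅.
The set is empty and remains empty for the remaining 5 symbols.

∅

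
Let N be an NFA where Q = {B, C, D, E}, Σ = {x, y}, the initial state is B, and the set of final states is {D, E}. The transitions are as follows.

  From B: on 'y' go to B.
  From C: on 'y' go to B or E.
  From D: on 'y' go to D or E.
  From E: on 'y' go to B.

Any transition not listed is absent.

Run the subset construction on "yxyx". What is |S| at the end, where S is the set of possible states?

Start in {B}.
Read 'y': B→{B}; now {B}.
Read 'x': B→∅; now ∅.
The set is empty and remains empty for the remaining 2 symbols.
That set has 0 states.

0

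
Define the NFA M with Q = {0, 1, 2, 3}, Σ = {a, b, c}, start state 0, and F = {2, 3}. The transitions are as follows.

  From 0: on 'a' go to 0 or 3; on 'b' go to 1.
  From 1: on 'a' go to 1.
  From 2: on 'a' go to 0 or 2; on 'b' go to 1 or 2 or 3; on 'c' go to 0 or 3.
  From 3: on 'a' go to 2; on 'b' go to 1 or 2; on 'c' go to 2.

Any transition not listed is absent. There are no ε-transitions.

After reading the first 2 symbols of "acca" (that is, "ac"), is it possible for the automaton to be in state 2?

Yes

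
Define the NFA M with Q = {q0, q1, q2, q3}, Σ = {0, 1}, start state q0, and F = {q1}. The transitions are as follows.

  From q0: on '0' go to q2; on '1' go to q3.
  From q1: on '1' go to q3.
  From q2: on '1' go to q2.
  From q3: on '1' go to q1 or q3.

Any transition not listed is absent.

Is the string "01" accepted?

Start in {q0}.
Read '0': q0→{q2}; now {q2}.
Read '1': q2→{q2}; now {q2}.
The final set {q2} contains no accepting state.

No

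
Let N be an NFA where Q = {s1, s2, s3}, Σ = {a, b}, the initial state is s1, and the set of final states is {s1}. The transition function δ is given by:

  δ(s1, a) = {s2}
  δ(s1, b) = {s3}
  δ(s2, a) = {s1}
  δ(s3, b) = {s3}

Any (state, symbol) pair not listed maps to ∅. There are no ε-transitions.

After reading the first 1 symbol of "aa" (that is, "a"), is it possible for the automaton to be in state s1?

No

Start in {s1}.
Read 'a': {s1} → {s2}.
State s1 is not in {s2}.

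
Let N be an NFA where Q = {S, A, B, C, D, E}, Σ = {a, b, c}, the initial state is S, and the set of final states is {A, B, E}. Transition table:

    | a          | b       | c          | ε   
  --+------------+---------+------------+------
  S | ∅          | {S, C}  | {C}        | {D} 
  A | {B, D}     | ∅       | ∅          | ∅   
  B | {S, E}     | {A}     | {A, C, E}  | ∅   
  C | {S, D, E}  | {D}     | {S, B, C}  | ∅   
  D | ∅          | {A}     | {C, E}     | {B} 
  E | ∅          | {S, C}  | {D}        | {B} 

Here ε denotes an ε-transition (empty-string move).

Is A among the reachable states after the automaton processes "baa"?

No

Start: ε-closure({S}) = {S, B, D}.
Read 'b': {S, B, D} → {S, A, B, C, D}.
Read 'a': {S, A, B, C, D} → {S, B, D, E}.
Read 'a': {S, B, D, E} → {S, B, D, E}.
State A is not in {S, B, D, E}.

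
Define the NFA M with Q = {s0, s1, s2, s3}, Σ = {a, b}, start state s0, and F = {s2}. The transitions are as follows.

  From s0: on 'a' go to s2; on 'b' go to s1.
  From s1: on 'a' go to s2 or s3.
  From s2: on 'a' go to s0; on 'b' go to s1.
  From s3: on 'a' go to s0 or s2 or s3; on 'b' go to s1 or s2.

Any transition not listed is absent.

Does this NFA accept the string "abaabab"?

Yes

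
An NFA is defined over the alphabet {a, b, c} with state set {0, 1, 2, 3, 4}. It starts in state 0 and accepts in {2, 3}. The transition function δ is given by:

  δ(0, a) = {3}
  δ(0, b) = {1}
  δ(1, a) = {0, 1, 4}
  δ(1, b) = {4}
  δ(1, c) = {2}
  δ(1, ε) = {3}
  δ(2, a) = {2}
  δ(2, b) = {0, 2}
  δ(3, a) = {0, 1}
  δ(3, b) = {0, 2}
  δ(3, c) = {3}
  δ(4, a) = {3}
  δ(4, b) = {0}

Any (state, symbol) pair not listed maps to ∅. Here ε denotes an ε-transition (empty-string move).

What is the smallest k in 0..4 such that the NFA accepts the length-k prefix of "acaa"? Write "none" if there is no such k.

Start in {0}.
Read 'a': 0→{3}; now {3}.
None of the earlier sets intersect F, but {3} does.

1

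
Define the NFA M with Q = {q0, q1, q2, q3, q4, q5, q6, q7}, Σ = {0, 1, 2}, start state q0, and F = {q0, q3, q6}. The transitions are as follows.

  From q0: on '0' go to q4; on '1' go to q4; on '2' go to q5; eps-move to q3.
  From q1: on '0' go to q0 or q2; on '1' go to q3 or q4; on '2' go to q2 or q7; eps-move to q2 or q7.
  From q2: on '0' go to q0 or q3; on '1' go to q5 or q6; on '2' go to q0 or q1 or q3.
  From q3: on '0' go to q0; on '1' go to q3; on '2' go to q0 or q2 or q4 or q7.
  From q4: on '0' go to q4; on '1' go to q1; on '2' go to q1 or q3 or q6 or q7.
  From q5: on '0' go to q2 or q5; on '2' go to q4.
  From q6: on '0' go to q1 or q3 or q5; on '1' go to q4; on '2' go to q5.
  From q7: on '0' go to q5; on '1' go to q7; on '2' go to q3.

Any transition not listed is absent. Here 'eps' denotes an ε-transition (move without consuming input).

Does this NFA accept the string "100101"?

Yes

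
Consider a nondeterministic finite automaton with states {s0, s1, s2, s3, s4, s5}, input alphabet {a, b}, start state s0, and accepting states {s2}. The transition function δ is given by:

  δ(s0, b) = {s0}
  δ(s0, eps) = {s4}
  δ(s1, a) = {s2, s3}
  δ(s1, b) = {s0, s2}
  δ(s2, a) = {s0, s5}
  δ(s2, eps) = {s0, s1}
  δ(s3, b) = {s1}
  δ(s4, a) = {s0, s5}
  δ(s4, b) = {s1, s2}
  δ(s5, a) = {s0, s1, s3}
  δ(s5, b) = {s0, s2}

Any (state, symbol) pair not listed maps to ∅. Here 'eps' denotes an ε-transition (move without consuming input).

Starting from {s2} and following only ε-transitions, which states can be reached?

Begin with {s2}.
ε-move s2 → s0; add s0.
ε-move s2 → s1; add s1.
ε-move s0 → s4; add s4.

{s0, s1, s2, s4}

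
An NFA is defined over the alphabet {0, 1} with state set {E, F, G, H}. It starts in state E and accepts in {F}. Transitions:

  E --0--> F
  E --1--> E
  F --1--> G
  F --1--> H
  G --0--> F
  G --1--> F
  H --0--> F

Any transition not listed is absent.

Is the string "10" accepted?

Start in {E}.
Read '1': {E} → {E}.
Read '0': {E} → {F}.
The final set {F} contains the accepting state F.

Yes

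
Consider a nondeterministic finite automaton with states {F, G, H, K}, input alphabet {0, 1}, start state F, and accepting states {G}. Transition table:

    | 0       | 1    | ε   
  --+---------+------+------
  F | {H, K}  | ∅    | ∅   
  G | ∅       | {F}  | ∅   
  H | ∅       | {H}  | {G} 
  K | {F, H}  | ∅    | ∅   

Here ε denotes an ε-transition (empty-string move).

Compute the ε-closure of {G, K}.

Begin with {G, K}.
No ε-moves leave this set, so the closure equals the set itself.

{G, K}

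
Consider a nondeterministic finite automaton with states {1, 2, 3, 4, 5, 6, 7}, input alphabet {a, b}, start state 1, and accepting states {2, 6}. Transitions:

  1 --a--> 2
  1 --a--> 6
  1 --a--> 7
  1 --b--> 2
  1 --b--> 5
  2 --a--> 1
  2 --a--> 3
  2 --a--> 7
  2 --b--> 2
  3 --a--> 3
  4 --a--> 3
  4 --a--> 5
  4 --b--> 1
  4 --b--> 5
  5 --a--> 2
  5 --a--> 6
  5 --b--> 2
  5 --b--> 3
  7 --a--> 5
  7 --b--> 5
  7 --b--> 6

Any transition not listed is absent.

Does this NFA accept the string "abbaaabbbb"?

Yes

Start in {1}.
Read 'a': 1→{2, 6, 7}; now {2, 6, 7}.
Read 'b': 2→{2}, 6→∅, 7→{5, 6}; now {2, 5, 6}.
Read 'b': 2→{2}, 5→{2, 3}, 6→∅; now {2, 3}.
Read 'a': 2→{1, 3, 7}, 3→{3}; now {1, 3, 7}.
Read 'a': 1→{2, 6, 7}, 3→{3}, 7→{5}; now {2, 3, 5, 6, 7}.
Read 'a': 2→{1, 3, 7}, 3→{3}, 5→{2, 6}, 6→∅, 7→{5}; now {1, 2, 3, 5, 6, 7}.
Read 'b': 1→{2, 5}, 2→{2}, 3→∅, 5→{2, 3}, 6→∅, 7→{5, 6}; now {2, 3, 5, 6}.
Read 'b': 2→{2}, 3→∅, 5→{2, 3}, 6→∅; now {2, 3}.
Read 'b': 2→{2}, 3→∅; now {2}.
Read 'b': 2→{2}; now {2}.
The final set {2} contains the accepting state 2.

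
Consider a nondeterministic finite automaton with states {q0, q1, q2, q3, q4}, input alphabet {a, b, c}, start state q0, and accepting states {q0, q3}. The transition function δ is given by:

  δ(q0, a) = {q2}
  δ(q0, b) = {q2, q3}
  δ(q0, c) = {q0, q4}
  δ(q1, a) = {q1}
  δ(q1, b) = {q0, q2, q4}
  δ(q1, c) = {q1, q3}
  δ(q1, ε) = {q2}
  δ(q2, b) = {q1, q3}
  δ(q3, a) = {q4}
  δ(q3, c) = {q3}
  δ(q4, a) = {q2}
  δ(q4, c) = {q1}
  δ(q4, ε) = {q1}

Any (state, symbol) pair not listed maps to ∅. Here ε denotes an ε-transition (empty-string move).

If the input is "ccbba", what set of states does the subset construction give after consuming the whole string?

{q1, q2, q4}

Start in {q0}.
Read 'c': q0→{q0, q4}; union {q0, q4}; ε-closure = {q0, q1, q2, q4}.
Read 'c': q0→{q0, q4}, q1→{q1, q3}, q2→∅, q4→{q1}; union {q0, q1, q3, q4}; ε-closure = {q0, q1, q2, q3, q4}.
Read 'b': q0→{q2, q3}, q1→{q0, q2, q4}, q2→{q1, q3}, q3→∅, q4→∅; now {q0, q1, q2, q3, q4}.
Read 'b': q0→{q2, q3}, q1→{q0, q2, q4}, q2→{q1, q3}, q3→∅, q4→∅; now {q0, q1, q2, q3, q4}.
Read 'a': q0→{q2}, q1→{q1}, q2→∅, q3→{q4}, q4→{q2}; now {q1, q2, q4}.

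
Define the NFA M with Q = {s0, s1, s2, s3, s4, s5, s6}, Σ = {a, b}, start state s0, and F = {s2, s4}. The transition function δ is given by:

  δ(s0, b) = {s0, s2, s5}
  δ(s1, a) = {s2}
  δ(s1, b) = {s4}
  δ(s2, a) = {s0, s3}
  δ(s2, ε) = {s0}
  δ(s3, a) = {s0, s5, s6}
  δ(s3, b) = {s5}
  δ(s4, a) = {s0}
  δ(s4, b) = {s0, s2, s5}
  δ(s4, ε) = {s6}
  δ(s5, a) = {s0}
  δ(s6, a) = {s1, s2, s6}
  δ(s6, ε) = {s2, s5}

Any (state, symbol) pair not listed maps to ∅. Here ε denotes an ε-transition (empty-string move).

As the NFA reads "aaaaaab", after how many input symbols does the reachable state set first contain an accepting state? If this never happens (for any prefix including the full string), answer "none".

Start in {s0}.
Read 'a': s0→∅; now ∅.
The set is empty and remains empty for the remaining 6 symbols.
No reachable set along the way intersects F.

none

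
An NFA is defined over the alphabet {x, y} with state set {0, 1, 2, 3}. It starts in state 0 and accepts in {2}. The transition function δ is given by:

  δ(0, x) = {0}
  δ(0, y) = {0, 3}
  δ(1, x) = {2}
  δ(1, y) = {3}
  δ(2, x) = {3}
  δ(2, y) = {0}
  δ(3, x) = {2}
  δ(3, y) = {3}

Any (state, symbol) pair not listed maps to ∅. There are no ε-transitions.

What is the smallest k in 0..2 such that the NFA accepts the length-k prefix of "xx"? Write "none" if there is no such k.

none

Start in {0}.
Read 'x': {0} → {0}.
Read 'x': {0} → {0}.
No reachable set along the way intersects F.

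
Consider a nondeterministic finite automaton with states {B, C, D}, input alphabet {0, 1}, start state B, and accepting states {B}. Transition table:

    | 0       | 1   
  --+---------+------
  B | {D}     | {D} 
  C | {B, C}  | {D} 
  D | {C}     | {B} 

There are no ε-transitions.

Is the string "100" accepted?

Yes

Start in {B}.
Read '1': B→{D}; now {D}.
Read '0': D→{C}; now {C}.
Read '0': C→{B, C}; now {B, C}.
The final set {B, C} contains the accepting state B.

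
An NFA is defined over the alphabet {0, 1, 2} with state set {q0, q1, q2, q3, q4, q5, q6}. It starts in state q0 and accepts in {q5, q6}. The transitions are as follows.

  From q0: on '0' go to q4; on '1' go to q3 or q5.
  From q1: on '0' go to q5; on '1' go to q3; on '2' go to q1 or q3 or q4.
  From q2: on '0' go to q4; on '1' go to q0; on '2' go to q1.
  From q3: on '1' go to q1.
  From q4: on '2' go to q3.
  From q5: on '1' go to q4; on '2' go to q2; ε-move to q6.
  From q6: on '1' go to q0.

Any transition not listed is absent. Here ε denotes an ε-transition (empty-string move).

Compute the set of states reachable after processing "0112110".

∅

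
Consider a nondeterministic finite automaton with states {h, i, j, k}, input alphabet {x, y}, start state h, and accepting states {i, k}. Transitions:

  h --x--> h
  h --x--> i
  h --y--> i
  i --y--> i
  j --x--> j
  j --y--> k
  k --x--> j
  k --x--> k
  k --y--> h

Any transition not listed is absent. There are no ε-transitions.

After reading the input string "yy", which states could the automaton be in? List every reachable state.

{i}

Start in {h}.
Read 'y': h→{i}; now {i}.
Read 'y': i→{i}; now {i}.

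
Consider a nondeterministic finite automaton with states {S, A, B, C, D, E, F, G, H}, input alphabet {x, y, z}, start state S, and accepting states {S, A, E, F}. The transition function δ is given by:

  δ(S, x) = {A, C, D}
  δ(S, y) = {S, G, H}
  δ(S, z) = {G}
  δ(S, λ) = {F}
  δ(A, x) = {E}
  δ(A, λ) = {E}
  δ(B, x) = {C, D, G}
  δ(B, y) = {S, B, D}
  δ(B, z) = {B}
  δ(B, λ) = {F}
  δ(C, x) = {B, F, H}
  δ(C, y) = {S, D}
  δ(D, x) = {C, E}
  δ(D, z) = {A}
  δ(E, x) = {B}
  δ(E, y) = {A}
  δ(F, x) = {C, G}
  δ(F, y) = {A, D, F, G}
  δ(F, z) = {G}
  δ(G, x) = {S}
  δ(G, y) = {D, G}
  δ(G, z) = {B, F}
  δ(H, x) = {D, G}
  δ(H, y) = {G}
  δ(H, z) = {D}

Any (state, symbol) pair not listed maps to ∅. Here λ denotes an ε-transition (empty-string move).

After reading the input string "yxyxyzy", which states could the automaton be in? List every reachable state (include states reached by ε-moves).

{S, A, B, D, E, F, G}

Start: ε-closure({S}) = {S, F}.
Read 'y': {S, F} → {S, A, D, E, F, G, H}.
Read 'x': {S, A, D, E, F, G, H} → {S, A, B, C, D, E, F, G}.
Read 'y': {S, A, B, C, D, E, F, G} → {S, A, B, D, E, F, G, H}.
Read 'x': {S, A, B, D, E, F, G, H} → {S, A, B, C, D, E, F, G}.
Read 'y': {S, A, B, C, D, E, F, G} → {S, A, B, D, E, F, G, H}.
Read 'z': {S, A, B, D, E, F, G, H} → {A, B, D, E, F, G}.
Read 'y': {A, B, D, E, F, G} → {S, A, B, D, E, F, G}.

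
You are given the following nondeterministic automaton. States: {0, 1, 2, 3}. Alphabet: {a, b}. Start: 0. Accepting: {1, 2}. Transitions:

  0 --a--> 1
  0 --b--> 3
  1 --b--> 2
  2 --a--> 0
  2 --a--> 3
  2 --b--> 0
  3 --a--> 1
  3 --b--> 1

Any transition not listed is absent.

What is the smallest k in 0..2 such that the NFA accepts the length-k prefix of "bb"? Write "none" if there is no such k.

2

Start in {0}.
Read 'b': {0} → {3}.
Read 'b': {3} → {1}.
None of the earlier sets intersect F, but {1} does.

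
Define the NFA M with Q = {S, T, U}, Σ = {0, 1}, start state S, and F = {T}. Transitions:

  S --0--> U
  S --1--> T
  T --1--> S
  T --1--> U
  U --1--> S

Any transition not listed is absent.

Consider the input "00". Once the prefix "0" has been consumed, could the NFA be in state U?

Start in {S}.
Read '0': {S} → {U}.
State U is in {U}.

Yes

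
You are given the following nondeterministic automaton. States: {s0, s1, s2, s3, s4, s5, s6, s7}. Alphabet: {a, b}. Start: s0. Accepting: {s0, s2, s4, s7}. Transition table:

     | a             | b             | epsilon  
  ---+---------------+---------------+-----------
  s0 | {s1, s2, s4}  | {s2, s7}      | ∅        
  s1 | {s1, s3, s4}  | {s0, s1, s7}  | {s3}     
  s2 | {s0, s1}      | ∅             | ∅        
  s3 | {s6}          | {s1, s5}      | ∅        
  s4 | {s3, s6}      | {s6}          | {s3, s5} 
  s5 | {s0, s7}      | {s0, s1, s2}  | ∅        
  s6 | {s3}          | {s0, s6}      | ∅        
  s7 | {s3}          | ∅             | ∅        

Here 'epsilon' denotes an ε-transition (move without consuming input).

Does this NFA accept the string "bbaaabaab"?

No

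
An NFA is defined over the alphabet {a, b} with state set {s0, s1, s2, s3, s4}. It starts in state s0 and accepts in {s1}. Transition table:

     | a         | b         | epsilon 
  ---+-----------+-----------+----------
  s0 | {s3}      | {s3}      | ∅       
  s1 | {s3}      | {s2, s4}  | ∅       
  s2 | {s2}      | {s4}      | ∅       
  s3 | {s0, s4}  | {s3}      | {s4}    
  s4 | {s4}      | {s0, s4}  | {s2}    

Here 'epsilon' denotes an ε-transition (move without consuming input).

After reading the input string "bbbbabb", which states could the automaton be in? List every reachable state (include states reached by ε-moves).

{s0, s2, s3, s4}

Start in {s0}.
Read 'b': {s0} → {s2, s3, s4}.
Read 'b': {s2, s3, s4} → {s0, s2, s3, s4}.
Read 'b': {s0, s2, s3, s4} → {s0, s2, s3, s4}.
Read 'b': {s0, s2, s3, s4} → {s0, s2, s3, s4}.
Read 'a': {s0, s2, s3, s4} → {s0, s2, s3, s4}.
Read 'b': {s0, s2, s3, s4} → {s0, s2, s3, s4}.
Read 'b': {s0, s2, s3, s4} → {s0, s2, s3, s4}.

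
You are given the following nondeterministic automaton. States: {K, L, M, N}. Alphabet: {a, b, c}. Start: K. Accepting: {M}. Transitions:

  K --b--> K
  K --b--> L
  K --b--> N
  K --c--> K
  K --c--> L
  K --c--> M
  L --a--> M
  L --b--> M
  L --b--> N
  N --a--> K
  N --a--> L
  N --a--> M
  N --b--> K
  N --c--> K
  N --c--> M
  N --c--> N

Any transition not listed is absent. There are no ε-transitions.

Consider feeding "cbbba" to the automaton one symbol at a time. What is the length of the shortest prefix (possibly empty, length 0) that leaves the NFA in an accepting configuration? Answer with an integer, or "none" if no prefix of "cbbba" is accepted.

Start in {K}.
Read 'c': K→{K, L, M}; now {K, L, M}.
None of the earlier sets intersect F, but {K, L, M} does.

1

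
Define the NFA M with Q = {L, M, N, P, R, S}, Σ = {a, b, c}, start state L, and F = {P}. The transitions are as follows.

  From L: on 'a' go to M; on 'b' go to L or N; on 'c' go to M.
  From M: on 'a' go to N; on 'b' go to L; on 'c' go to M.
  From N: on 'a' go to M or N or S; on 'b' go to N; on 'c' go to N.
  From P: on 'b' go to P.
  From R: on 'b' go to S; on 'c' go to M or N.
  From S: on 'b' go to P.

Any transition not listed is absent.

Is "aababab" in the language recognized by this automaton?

Start in {L}.
Read 'a': L→{M}; now {M}.
Read 'a': M→{N}; now {N}.
Read 'b': N→{N}; now {N}.
Read 'a': N→{M, N, S}; now {M, N, S}.
Read 'b': M→{L}, N→{N}, S→{P}; now {L, N, P}.
Read 'a': L→{M}, N→{M, N, S}, P→∅; now {M, N, S}.
Read 'b': M→{L}, N→{N}, S→{P}; now {L, N, P}.
The final set {L, N, P} contains the accepting state P.

Yes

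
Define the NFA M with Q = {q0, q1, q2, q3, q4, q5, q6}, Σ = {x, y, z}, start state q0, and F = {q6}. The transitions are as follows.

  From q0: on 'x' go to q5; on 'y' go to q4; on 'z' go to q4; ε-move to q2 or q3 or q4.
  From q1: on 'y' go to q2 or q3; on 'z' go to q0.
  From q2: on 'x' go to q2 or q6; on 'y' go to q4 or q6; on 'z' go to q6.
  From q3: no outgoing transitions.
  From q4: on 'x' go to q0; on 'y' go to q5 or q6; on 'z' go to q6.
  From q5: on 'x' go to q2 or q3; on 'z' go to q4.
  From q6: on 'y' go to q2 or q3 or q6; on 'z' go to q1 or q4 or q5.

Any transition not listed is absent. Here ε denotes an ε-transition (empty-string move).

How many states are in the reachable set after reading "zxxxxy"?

Start: ε-closure({q0}) = {q0, q2, q3, q4}.
Read 'z': {q0, q2, q3, q4} → {q4, q6}.
Read 'x': {q4, q6} → {q0, q2, q3, q4}.
Read 'x': {q0, q2, q3, q4} → {q0, q2, q3, q4, q5, q6}.
Read 'x': {q0, q2, q3, q4, q5, q6} → {q0, q2, q3, q4, q5, q6}.
Read 'x': {q0, q2, q3, q4, q5, q6} → {q0, q2, q3, q4, q5, q6}.
Read 'y': {q0, q2, q3, q4, q5, q6} → {q2, q3, q4, q5, q6}.
That set has 5 states.

5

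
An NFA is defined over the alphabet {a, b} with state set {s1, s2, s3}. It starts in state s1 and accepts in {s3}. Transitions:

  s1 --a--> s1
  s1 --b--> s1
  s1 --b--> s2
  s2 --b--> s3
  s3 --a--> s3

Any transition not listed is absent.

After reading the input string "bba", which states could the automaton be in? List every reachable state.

Start in {s1}.
Read 'b': s1→{s1, s2}; now {s1, s2}.
Read 'b': s1→{s1, s2}, s2→{s3}; now {s1, s2, s3}.
Read 'a': s1→{s1}, s2→∅, s3→{s3}; now {s1, s3}.

{s1, s3}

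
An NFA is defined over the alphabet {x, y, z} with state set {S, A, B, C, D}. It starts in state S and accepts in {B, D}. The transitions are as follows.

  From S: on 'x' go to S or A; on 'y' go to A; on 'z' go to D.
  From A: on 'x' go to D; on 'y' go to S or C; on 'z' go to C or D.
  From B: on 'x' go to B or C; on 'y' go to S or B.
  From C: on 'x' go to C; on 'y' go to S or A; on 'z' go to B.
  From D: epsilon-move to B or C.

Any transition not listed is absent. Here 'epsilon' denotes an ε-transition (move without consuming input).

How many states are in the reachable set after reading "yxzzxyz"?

0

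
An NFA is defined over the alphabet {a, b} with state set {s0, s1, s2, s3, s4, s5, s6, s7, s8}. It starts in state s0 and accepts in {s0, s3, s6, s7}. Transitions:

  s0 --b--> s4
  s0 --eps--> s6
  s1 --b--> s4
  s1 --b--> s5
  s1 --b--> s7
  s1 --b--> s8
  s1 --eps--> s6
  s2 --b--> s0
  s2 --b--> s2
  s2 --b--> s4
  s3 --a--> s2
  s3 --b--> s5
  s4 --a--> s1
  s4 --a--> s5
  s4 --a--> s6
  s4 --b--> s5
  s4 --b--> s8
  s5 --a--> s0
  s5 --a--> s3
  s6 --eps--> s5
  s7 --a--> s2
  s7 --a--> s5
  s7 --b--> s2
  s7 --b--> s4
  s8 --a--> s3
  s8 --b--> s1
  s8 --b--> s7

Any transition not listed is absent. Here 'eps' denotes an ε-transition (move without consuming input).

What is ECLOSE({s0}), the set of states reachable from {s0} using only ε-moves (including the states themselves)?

{s0, s5, s6}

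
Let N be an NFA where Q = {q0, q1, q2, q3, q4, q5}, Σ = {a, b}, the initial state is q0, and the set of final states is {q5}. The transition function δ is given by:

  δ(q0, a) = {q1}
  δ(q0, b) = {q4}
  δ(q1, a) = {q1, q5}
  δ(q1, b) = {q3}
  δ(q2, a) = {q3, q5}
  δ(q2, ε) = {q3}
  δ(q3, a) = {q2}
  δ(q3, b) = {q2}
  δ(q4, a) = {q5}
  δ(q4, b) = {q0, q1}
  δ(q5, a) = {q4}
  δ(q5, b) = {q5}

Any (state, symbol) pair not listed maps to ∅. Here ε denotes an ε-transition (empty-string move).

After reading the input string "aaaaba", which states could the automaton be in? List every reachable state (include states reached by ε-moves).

Start in {q0}.
Read 'a': q0→{q1}; now {q1}.
Read 'a': q1→{q1, q5}; now {q1, q5}.
Read 'a': q1→{q1, q5}, q5→{q4}; now {q1, q4, q5}.
Read 'a': q1→{q1, q5}, q4→{q5}, q5→{q4}; now {q1, q4, q5}.
Read 'b': q1→{q3}, q4→{q0, q1}, q5→{q5}; now {q0, q1, q3, q5}.
Read 'a': q0→{q1}, q1→{q1, q5}, q3→{q2}, q5→{q4}; union {q1, q2, q4, q5}; ε-closure = {q1, q2, q3, q4, q5}.

{q1, q2, q3, q4, q5}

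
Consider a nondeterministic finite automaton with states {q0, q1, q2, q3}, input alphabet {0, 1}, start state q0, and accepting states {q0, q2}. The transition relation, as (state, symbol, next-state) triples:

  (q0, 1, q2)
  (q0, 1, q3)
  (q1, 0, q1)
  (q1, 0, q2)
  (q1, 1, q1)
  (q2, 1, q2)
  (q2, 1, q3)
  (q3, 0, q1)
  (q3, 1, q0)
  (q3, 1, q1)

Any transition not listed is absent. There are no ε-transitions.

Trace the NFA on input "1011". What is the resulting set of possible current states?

{q1}

Start in {q0}.
Read '1': {q0} → {q2, q3}.
Read '0': {q2, q3} → {q1}.
Read '1': {q1} → {q1}.
Read '1': {q1} → {q1}.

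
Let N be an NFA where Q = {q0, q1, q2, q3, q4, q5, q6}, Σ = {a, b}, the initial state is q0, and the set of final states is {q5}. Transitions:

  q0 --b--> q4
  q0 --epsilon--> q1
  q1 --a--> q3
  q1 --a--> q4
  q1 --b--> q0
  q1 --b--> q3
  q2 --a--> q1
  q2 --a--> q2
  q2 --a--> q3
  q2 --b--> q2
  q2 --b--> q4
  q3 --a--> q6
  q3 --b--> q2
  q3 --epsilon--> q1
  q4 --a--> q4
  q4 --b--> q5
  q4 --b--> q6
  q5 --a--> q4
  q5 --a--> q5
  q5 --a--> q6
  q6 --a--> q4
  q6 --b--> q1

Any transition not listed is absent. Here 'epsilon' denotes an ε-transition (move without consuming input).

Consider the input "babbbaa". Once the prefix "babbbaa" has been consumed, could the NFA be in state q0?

Start: ε-closure({q0}) = {q0, q1}.
Read 'b': q0→{q4}, q1→{q0, q3}; union {q0, q3, q4}; ε-closure = {q0, q1, q3, q4}.
Read 'a': q0→∅, q1→{q3, q4}, q3→{q6}, q4→{q4}; union {q3, q4, q6}; ε-closure = {q1, q3, q4, q6}.
Read 'b': q1→{q0, q3}, q3→{q2}, q4→{q5, q6}, q6→{q1}; now {q0, q1, q2, q3, q5, q6}.
Read 'b': q0→{q4}, q1→{q0, q3}, q2→{q2, q4}, q3→{q2}, q5→∅, q6→{q1}; now {q0, q1, q2, q3, q4}.
Read 'b': q0→{q4}, q1→{q0, q3}, q2→{q2, q4}, q3→{q2}, q4→{q5, q6}; union {q0, q2, q3, q4, q5, q6}; ε-closure = {q0, q1, q2, q3, q4, q5, q6}.
Read 'a': q0→∅, q1→{q3, q4}, q2→{q1, q2, q3}, q3→{q6}, q4→{q4}, q5→{q4, q5, q6}, q6→{q4}; now {q1, q2, q3, q4, q5, q6}.
Read 'a': q1→{q3, q4}, q2→{q1, q2, q3}, q3→{q6}, q4→{q4}, q5→{q4, q5, q6}, q6→{q4}; now {q1, q2, q3, q4, q5, q6}.
State q0 is not in {q1, q2, q3, q4, q5, q6}.

No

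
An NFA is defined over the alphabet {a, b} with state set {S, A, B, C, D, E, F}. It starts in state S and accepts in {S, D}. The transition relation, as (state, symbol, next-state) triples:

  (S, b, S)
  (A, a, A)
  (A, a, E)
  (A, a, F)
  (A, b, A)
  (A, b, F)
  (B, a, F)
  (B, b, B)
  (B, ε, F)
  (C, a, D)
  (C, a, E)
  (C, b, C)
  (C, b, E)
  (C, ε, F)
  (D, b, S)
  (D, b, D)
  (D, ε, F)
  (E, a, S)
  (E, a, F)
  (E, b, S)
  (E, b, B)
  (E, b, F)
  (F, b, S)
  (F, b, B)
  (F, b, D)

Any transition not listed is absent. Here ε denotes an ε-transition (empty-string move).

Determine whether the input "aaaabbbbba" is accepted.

Start in {S}.
Read 'a': {S} → ∅.
The set is empty and remains empty for the remaining 9 symbols.
The final set ∅ contains no accepting state.

No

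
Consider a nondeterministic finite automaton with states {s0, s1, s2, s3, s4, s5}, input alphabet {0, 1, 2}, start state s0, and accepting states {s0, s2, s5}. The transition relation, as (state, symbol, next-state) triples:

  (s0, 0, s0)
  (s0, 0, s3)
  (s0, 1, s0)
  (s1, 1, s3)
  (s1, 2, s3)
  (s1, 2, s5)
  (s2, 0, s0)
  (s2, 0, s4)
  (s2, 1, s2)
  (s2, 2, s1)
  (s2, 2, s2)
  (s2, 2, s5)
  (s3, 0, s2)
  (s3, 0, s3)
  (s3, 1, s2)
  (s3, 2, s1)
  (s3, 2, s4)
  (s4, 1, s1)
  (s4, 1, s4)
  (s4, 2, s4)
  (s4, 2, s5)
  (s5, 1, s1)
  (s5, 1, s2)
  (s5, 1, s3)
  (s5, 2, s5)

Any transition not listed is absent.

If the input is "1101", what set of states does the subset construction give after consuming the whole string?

{s0, s2}

Start in {s0}.
Read '1': {s0} → {s0}.
Read '1': {s0} → {s0}.
Read '0': {s0} → {s0, s3}.
Read '1': {s0, s3} → {s0, s2}.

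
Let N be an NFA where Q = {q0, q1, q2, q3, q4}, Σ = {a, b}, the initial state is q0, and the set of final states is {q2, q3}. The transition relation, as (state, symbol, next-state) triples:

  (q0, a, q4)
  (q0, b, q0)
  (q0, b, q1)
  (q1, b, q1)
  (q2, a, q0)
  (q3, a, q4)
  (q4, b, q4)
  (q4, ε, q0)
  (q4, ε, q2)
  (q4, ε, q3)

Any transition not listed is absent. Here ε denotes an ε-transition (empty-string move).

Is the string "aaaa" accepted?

Start in {q0}.
Read 'a': {q0} → {q0, q2, q3, q4}.
Read 'a': {q0, q2, q3, q4} → {q0, q2, q3, q4}.
Read 'a': {q0, q2, q3, q4} → {q0, q2, q3, q4}.
Read 'a': {q0, q2, q3, q4} → {q0, q2, q3, q4}.
The final set {q0, q2, q3, q4} contains the accepting states q2, q3.

Yes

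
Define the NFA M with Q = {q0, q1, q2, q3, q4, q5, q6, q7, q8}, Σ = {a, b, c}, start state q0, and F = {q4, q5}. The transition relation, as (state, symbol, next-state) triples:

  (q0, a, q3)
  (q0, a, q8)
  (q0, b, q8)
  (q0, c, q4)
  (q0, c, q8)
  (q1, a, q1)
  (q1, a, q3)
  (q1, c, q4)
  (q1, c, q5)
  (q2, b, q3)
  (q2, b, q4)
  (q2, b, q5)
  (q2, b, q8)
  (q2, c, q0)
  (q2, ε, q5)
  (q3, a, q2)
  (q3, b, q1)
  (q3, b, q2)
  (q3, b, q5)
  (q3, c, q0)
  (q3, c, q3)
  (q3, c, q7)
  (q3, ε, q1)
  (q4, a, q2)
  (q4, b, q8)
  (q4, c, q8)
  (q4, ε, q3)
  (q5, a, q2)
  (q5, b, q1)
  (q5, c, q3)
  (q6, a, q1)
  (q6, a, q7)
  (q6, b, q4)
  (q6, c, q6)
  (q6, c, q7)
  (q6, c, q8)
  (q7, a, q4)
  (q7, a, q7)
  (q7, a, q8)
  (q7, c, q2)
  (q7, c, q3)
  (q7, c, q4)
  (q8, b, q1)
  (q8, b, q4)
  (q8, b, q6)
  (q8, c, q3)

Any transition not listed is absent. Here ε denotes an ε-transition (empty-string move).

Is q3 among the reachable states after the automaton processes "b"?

No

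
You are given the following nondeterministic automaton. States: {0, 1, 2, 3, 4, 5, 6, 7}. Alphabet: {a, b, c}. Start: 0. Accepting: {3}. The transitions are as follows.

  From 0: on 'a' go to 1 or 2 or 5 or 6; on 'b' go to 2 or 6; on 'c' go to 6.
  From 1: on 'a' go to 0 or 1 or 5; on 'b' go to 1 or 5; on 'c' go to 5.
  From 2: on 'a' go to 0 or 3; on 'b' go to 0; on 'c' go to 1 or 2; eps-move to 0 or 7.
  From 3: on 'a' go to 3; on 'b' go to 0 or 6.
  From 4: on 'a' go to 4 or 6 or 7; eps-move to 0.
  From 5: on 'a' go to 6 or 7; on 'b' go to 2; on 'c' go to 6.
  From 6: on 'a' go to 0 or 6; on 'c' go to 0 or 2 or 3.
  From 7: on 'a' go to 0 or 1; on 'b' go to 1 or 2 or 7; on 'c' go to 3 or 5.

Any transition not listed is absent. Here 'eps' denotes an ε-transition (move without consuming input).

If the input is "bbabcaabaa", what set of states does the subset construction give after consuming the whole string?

Start in {0}.
Read 'b': 0→{2, 6}; union {2, 6}; ε-closure = {0, 2, 6, 7}.
Read 'b': 0→{2, 6}, 2→{0}, 6→∅, 7→{1, 2, 7}; now {0, 1, 2, 6, 7}.
Read 'a': 0→{1, 2, 5, 6}, 1→{0, 1, 5}, 2→{0, 3}, 6→{0, 6}, 7→{0, 1}; union {0, 1, 2, 3, 5, 6}; ε-closure = {0, 1, 2, 3, 5, 6, 7}.
Read 'b': 0→{2, 6}, 1→{1, 5}, 2→{0}, 3→{0, 6}, 5→{2}, 6→∅, 7→{1, 2, 7}; now {0, 1, 2, 5, 6, 7}.
Read 'c': 0→{6}, 1→{5}, 2→{1, 2}, 5→{6}, 6→{0, 2, 3}, 7→{3, 5}; union {0, 1, 2, 3, 5, 6}; ε-closure = {0, 1, 2, 3, 5, 6, 7}.
Read 'a': 0→{1, 2, 5, 6}, 1→{0, 1, 5}, 2→{0, 3}, 3→{3}, 5→{6, 7}, 6→{0, 6}, 7→{0, 1}; now {0, 1, 2, 3, 5, 6, 7}.
Read 'a': 0→{1, 2, 5, 6}, 1→{0, 1, 5}, 2→{0, 3}, 3→{3}, 5→{6, 7}, 6→{0, 6}, 7→{0, 1}; now {0, 1, 2, 3, 5, 6, 7}.
Read 'b': 0→{2, 6}, 1→{1, 5}, 2→{0}, 3→{0, 6}, 5→{2}, 6→∅, 7→{1, 2, 7}; now {0, 1, 2, 5, 6, 7}.
Read 'a': 0→{1, 2, 5, 6}, 1→{0, 1, 5}, 2→{0, 3}, 5→{6, 7}, 6→{0, 6}, 7→{0, 1}; now {0, 1, 2, 3, 5, 6, 7}.
Read 'a': 0→{1, 2, 5, 6}, 1→{0, 1, 5}, 2→{0, 3}, 3→{3}, 5→{6, 7}, 6→{0, 6}, 7→{0, 1}; now {0, 1, 2, 3, 5, 6, 7}.

{0, 1, 2, 3, 5, 6, 7}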